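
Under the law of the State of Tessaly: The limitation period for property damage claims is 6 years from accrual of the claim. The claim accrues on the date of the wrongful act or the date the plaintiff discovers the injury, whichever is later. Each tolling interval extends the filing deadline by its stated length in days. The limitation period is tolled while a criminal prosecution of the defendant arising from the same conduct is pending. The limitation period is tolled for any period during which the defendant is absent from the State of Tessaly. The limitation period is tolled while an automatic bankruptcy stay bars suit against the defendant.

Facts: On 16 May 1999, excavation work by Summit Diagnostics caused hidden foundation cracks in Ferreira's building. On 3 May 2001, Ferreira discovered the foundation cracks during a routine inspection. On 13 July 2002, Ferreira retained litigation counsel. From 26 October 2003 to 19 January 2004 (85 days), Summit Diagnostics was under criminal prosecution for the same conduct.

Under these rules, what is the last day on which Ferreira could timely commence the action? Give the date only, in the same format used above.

27 July 2007

Because discovery on 3 May 2001 post-dates the 16 May 1999 act, accrual under the later-of rule falls on 3 May 2001.
6 years from 3 May 2001 is 3 May 2007.
The pending criminal prosecution from 26 October 2003 to 19 January 2004 tolled the period for 85 days, extending the deadline to 27 July 2007.
Nothing else in the chronology tolls or restarts the period.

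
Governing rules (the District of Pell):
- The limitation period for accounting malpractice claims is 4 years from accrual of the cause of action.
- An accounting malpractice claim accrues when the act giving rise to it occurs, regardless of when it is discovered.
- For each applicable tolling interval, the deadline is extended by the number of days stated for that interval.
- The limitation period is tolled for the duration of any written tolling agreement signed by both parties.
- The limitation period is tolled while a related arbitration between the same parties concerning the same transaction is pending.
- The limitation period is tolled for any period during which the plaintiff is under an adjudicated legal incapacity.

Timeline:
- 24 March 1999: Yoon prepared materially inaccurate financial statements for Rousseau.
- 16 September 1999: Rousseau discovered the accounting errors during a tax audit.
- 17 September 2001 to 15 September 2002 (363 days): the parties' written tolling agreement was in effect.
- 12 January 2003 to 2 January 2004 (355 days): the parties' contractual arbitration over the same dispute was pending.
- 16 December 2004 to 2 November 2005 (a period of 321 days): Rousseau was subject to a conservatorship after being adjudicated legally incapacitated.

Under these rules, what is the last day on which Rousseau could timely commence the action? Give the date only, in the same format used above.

26 January 2006

Accrual is governed by the date of the act, so the period began to run on 24 March 1999; the later discovery on 16 September 1999 is irrelevant under the stated rule.
Adding the 4 years base period to 24 March 1999 gives a deadline of 24 March 2003, before any tolling.
Because the written tolling agreement ran from 17 September 2001 to 15 September 2002, the deadline is extended by 363 days to 21 March 2004.
The pending related arbitration from 12 January 2003 to 2 January 2004 tolled the period for 355 days, extending the deadline to 11 March 2005.
Because the plaintiff's legal incapacity ran from 16 December 2004 to 2 November 2005, the deadline is extended by 321 days to 26 January 2006.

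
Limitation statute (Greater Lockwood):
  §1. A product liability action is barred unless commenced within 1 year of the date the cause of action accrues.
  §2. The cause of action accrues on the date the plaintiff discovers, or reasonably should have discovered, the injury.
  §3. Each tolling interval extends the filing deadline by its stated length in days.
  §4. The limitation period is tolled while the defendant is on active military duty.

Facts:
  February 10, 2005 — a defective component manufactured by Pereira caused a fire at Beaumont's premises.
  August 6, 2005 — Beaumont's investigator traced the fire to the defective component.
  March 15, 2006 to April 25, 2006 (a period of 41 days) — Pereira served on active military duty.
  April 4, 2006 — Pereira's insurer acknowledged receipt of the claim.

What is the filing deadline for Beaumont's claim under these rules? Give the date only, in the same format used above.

September 16, 2006

Under the discovery rule, the claim accrued on August 6, 2005, when Beaumont discovered the injury — not on the February 10, 2005 date of the underlying act.
1 year from August 6, 2005 is August 6, 2006.
The defendant's active military service from March 15, 2006 to April 25, 2006 tolled the period for 41 days, extending the deadline to September 16, 2006.
Nothing else in the chronology tolls or restarts the period.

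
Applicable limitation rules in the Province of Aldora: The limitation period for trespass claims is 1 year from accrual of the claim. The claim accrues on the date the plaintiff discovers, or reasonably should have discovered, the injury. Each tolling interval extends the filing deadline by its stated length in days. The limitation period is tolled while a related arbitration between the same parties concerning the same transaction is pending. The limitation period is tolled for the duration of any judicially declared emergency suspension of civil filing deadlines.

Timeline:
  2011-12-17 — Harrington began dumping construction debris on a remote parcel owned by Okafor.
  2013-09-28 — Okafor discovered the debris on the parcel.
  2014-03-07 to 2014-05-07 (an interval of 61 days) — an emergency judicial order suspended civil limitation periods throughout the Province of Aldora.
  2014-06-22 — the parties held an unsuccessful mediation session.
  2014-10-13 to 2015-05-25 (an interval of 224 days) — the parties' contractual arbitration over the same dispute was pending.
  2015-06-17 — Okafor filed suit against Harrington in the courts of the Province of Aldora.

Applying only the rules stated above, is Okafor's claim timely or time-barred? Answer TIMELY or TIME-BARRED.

Under the discovery rule, the claim accrued on 2013-09-28, when Okafor discovered the injury — not on the 2011-12-17 date of the underlying act.
The untolled deadline — 1 year after 2013-09-28 — is 2014-09-28.
The period was tolled for 61 days by the emergency suspension of filing deadlines (2014-03-07 to 2014-05-07), pushing the deadline to 2014-11-28.
The pending related arbitration from 2014-10-13 to 2015-05-25 tolled the period for 224 days, extending the deadline to 2015-07-10.
The other events in the timeline have no effect on the limitation period under the stated rules.
Okafor filed on 2015-06-17, before the 2015-07-10 deadline, so the action is timely.

TIMELY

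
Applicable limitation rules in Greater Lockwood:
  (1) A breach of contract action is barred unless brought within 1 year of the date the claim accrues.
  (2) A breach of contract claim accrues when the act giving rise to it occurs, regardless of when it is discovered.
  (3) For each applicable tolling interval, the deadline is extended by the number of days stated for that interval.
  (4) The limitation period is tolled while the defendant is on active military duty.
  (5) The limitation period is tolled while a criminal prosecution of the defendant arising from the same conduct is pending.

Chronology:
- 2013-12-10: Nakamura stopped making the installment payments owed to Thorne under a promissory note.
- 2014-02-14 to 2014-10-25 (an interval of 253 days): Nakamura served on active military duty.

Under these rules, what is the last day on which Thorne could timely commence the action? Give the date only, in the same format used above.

The limitation period began to run on 2013-12-10.
Adding the 1 year base period to 2013-12-10 gives a deadline of 2014-12-10, before any tolling.
The period was tolled for 253 days by the defendant's active military service (2014-02-14 to 2014-10-25), pushing the deadline to 2015-08-20.

2015-08-20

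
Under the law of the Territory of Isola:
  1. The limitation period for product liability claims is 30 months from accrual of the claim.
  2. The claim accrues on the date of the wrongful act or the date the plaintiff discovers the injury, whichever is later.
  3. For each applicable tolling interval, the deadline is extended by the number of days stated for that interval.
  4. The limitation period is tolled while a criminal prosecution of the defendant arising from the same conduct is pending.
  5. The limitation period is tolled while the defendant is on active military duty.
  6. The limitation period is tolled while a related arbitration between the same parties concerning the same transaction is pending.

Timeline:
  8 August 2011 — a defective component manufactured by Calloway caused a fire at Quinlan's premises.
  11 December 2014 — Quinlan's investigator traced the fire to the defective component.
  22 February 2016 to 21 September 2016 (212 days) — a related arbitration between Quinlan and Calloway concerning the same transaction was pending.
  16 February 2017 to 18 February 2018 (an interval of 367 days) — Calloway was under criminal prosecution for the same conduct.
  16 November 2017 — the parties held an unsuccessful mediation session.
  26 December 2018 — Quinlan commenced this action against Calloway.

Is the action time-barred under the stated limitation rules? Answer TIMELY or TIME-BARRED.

TIMELY

Because discovery on 11 December 2014 post-dates the 8 August 2011 act, accrual under the later-of rule falls on 11 December 2014.
The untolled deadline — 30 months after 11 December 2014 — is 11 June 2017.
The pending related arbitration from 22 February 2016 to 21 September 2016 tolled the period for 212 days, extending the deadline to 9 January 2018.
The pending criminal prosecution from 16 February 2017 to 18 February 2018 tolled the period for 367 days, extending the deadline to 11 January 2019.
The other events in the timeline have no effect on the limitation period under the stated rules.
The 26 December 2018 filing precedes the 11 January 2019 deadline; the claim is timely.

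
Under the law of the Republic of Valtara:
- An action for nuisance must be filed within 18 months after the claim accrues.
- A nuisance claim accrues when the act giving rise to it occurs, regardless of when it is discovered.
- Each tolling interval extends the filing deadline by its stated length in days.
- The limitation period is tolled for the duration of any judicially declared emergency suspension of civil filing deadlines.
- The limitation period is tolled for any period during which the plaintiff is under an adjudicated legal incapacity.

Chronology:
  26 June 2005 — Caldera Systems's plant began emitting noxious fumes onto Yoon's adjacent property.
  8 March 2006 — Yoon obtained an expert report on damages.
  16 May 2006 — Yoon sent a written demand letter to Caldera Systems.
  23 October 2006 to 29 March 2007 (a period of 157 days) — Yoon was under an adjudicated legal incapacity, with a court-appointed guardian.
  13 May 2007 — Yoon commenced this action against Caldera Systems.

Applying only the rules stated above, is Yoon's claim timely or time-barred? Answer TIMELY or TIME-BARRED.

TIMELY

The claim accrued on 26 June 2005, when the wrongful act occurred.
The untolled deadline — 18 months after 26 June 2005 — is 26 December 2006.
The period was tolled for 157 days by the plaintiff's legal incapacity (23 October 2006 to 29 March 2007), pushing the deadline to 1 June 2007.
Nothing else in the chronology tolls or restarts the period.
The 13 May 2007 filing precedes the 1 June 2007 deadline; the claim is timely.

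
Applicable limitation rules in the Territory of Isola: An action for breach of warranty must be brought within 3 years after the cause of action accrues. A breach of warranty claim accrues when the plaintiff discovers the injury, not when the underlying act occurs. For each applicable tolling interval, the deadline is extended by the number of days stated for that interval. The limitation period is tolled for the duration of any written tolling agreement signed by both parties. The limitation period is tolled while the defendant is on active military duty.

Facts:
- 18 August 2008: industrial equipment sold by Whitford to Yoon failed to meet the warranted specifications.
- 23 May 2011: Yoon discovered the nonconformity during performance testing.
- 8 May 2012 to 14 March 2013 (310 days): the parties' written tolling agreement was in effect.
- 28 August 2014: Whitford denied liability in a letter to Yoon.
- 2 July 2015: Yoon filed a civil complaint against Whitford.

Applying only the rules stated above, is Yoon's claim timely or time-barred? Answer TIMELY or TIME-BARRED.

TIME-BARRED

The claim did not accrue until Yoon discovered the injury on 23 May 2011; the 18 August 2008 act date does not start the clock under the stated rule.
Adding the 3 years base period to 23 May 2011 gives a deadline of 23 May 2014, before any tolling.
The written tolling agreement from 8 May 2012 to 14 March 2013 tolled the period for 310 days, extending the deadline to 29 March 2015.
Nothing else in the chronology tolls or restarts the period.
The 2 July 2015 filing falls after the 29 March 2015 deadline; the claim is time-barred.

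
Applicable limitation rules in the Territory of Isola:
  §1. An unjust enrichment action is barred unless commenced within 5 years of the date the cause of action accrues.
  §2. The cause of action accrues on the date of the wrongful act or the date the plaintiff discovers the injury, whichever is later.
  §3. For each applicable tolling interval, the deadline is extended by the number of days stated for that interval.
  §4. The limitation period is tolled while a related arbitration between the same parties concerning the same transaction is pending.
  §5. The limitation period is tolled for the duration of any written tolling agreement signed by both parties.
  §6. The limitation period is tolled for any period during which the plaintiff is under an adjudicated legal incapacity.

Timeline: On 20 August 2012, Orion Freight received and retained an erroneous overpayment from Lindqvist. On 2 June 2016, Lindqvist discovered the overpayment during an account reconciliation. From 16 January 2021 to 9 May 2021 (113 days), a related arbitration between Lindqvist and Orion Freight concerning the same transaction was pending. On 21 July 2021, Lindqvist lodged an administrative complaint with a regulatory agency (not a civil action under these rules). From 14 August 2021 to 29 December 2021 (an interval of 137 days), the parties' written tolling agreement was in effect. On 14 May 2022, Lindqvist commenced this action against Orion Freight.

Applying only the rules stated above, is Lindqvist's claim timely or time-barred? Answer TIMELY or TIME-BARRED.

TIME-BARRED

Taking the later of the act (20 August 2012) and discovery (2 June 2016), the claim accrued on 2 June 2016.
Adding the 5 years base period to 2 June 2016 gives a deadline of 2 June 2021, before any tolling.
The period was tolled for 113 days by the pending related arbitration (16 January 2021 to 9 May 2021), pushing the deadline to 23 September 2021.
Because the written tolling agreement ran from 14 August 2021 to 29 December 2021, the deadline is extended by 137 days to 7 February 2022.
None of the other events listed affects the running of the period under the stated rules.
Filing on 14 May 2022 missed the 7 February 2022 deadline — the action is time-barred.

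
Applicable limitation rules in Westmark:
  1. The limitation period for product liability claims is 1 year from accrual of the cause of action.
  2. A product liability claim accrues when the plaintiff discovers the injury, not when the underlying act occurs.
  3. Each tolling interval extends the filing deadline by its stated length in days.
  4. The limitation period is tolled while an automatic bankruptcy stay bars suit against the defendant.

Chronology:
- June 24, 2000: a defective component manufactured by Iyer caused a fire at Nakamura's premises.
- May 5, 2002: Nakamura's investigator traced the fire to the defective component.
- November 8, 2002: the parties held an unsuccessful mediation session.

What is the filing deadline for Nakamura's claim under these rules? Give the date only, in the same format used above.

May 5, 2003

Under the discovery rule, the claim accrued on May 5, 2002, when Nakamura discovered the injury — not on the June 24, 2000 date of the underlying act.
Adding the 1 year base period to May 5, 2002 gives a deadline of May 5, 2003, before any tolling.
The other events in the timeline have no effect on the limitation period under the stated rules.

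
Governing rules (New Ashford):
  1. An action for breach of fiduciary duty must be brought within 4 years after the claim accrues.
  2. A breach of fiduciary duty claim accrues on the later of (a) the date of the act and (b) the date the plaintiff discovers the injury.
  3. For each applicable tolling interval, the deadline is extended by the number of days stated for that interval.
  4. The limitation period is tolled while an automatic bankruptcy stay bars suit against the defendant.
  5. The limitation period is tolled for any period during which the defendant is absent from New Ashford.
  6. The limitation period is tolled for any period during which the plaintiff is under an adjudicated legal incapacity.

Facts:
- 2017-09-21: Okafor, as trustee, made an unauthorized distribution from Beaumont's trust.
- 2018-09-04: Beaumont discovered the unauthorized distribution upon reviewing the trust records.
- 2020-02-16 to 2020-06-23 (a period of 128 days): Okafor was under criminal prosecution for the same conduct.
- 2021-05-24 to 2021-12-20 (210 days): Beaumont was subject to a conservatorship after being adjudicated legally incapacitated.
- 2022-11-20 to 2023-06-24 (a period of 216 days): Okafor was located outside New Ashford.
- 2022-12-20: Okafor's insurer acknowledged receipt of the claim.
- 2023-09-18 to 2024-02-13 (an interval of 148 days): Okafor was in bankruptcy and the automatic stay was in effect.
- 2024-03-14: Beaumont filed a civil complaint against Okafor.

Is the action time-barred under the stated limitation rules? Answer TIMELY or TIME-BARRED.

Taking the later of the act (2017-09-21) and discovery (2018-09-04), the claim accrued on 2018-09-04.
The untolled deadline — 4 years after 2018-09-04 — is 2022-09-04.
Because the plaintiff's legal incapacity ran from 2021-05-24 to 2021-12-20, the deadline is extended by 210 days to 2023-04-02.
The defendant's absence from the jurisdiction from 2022-11-20 to 2023-06-24 tolled the period for 216 days, extending the deadline to 2023-11-04.
Because the automatic bankruptcy stay ran from 2023-09-18 to 2024-02-13, the deadline is extended by 148 days to 2024-03-31.
The pending criminal prosecution from 2020-02-16 to 2020-06-23 does not toll the period, because no stated rule makes a criminal prosecution a tolling event.
The other events in the timeline have no effect on the limitation period under the stated rules.
Beaumont filed on 2024-03-14, before the 2024-03-31 deadline, so the action is timely.

TIMELY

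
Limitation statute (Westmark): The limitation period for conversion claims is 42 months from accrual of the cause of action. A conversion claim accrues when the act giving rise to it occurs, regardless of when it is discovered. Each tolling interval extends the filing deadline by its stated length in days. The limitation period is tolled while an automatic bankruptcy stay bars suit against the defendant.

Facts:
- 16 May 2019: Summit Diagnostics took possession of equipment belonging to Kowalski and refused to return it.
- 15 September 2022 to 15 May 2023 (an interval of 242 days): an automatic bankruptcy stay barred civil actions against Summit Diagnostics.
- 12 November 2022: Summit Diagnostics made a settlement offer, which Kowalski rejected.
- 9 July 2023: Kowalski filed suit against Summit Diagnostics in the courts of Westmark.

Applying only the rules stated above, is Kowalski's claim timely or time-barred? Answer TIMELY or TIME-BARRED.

The claim accrued on 16 May 2019, when the wrongful act occurred.
The untolled deadline — 42 months after 16 May 2019 — is 16 November 2022.
The automatic bankruptcy stay from 15 September 2022 to 15 May 2023 tolled the period for 242 days, extending the deadline to 16 July 2023.
The other events in the timeline have no effect on the limitation period under the stated rules.
Kowalski filed on 9 July 2023, before the 16 July 2023 deadline, so the action is timely.

TIMELY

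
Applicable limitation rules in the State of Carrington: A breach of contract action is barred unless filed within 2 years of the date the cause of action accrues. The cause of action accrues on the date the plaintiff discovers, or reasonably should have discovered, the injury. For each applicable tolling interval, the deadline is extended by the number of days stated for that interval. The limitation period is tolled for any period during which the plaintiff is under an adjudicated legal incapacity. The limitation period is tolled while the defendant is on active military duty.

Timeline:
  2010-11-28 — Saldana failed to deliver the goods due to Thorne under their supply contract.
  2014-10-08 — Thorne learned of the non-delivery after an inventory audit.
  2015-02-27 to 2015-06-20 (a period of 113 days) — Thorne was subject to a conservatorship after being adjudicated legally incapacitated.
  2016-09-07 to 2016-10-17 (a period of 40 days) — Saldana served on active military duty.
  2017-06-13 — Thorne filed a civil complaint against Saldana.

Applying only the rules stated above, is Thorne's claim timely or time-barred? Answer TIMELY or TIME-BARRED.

TIME-BARRED

Accrual is tied to discovery, so the period began on 2014-10-08 rather than on 2010-11-28 when the act occurred.
2 years from 2014-10-08 is 2016-10-08.
The plaintiff's legal incapacity from 2015-02-27 to 2015-06-20 tolled the period for 113 days, extending the deadline to 2017-01-29.
The period was tolled for 40 days by the defendant's active military service (2016-09-07 to 2016-10-17), pushing the deadline to 2017-03-10.
Filing on 2017-06-13 missed the 2017-03-10 deadline — the action is time-barred.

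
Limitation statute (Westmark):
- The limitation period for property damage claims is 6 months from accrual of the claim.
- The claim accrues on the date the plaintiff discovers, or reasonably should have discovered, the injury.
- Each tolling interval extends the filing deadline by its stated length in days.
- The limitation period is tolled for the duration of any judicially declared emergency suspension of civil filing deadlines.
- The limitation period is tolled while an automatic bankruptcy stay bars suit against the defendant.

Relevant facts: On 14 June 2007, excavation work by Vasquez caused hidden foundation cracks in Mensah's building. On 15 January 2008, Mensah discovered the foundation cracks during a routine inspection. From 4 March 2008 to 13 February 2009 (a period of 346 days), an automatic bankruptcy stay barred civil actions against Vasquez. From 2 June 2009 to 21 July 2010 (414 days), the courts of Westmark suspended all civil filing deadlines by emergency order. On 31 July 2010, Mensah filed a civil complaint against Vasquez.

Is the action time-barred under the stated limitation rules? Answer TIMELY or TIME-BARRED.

Accrual is tied to discovery, so the period began on 15 January 2008 rather than on 14 June 2007 when the act occurred.
6 months from 15 January 2008 is 15 July 2008.
Because the automatic bankruptcy stay ran from 4 March 2008 to 13 February 2009, the deadline is extended by 346 days to 26 June 2009.
The emergency suspension of filing deadlines from 2 June 2009 to 21 July 2010 tolled the period for 414 days, extending the deadline to 14 August 2010.
Filing on 31 July 2010 beat the 14 August 2010 deadline — the action is timely.

TIMELY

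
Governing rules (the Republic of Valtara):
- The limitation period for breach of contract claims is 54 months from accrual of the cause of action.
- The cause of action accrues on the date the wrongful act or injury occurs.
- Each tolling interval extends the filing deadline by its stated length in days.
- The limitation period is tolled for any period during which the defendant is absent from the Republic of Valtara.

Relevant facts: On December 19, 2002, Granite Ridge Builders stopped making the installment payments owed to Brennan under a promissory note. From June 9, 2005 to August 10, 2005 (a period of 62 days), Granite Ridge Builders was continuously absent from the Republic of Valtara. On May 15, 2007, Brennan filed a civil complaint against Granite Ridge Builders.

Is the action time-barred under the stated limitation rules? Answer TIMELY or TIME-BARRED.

The claim accrued on December 19, 2002, when the wrongful act occurred.
Adding the 54 months base period to December 19, 2002 gives a deadline of June 19, 2007, before any tolling.
The period was tolled for 62 days by the defendant's absence from the jurisdiction (June 9, 2005 to August 10, 2005), pushing the deadline to August 20, 2007.
Filing on May 15, 2007 beat the August 20, 2007 deadline — the action is timely.

TIMELY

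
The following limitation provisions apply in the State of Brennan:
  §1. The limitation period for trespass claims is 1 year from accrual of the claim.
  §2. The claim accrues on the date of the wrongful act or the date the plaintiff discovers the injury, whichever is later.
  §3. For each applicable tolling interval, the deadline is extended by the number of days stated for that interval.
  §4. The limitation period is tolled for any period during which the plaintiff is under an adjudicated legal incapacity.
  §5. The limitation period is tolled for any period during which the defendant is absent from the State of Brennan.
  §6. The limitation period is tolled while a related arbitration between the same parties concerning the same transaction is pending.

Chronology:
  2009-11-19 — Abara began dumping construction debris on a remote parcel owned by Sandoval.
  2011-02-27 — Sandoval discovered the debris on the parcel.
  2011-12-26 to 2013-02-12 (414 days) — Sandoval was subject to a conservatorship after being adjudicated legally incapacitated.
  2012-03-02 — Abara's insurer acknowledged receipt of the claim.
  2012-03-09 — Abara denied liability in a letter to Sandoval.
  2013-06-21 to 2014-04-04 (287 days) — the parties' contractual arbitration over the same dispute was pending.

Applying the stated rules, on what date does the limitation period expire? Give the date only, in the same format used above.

2013-04-16

The claim accrued on 2011-02-27 — the later of the 2009-11-19 act and the 2011-02-27 discovery.
Adding the 1 year base period to 2011-02-27 gives a deadline of 2012-02-27, before any tolling.
Because the plaintiff's legal incapacity ran from 2011-12-26 to 2013-02-12, the deadline is extended by 414 days to 2013-04-16.
The pending related arbitration from 2013-06-21 to 2014-04-04 began after the period had already run on 2013-04-16, so it has no tolling effect.
The other events in the timeline have no effect on the limitation period under the stated rules.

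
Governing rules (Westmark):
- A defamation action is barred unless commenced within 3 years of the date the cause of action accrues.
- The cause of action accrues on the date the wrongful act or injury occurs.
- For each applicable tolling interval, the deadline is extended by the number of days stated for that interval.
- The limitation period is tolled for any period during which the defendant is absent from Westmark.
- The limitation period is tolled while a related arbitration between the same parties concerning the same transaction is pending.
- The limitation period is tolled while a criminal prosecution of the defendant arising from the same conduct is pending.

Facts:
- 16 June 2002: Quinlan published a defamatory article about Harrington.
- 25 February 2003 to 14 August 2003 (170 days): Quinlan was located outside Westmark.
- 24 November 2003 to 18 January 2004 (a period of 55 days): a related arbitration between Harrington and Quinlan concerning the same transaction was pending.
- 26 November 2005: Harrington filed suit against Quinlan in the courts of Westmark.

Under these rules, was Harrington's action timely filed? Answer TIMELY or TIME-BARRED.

The claim accrued on 16 June 2002, when the wrongful act occurred.
Adding the 3 years base period to 16 June 2002 gives a deadline of 16 June 2005, before any tolling.
The period was tolled for 170 days by the defendant's absence from the jurisdiction (25 February 2003 to 14 August 2003), pushing the deadline to 3 December 2005.
The pending related arbitration from 24 November 2003 to 18 January 2004 tolled the period for 55 days, extending the deadline to 27 January 2006.
Harrington filed on 26 November 2005, before the 27 January 2006 deadline, so the action is timely.

TIMELY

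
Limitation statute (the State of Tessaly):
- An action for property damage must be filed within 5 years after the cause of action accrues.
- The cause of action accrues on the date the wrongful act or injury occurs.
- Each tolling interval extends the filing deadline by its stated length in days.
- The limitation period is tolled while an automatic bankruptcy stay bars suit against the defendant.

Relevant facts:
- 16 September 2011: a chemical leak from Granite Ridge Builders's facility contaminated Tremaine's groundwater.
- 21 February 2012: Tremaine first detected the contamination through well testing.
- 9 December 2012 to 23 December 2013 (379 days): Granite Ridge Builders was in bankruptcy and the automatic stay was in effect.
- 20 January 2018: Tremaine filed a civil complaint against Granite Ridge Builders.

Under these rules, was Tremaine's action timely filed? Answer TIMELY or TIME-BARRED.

TIME-BARRED

The claim accrued on 16 September 2011, when the wrongful act occurred; under the stated occurrence rule the 21 February 2012 discovery does not delay accrual.
The untolled deadline — 5 years after 16 September 2011 — is 16 September 2016.
The automatic bankruptcy stay from 9 December 2012 to 23 December 2013 tolled the period for 379 days, extending the deadline to 30 September 2017.
Filing on 20 January 2018 missed the 30 September 2017 deadline — the action is time-barred.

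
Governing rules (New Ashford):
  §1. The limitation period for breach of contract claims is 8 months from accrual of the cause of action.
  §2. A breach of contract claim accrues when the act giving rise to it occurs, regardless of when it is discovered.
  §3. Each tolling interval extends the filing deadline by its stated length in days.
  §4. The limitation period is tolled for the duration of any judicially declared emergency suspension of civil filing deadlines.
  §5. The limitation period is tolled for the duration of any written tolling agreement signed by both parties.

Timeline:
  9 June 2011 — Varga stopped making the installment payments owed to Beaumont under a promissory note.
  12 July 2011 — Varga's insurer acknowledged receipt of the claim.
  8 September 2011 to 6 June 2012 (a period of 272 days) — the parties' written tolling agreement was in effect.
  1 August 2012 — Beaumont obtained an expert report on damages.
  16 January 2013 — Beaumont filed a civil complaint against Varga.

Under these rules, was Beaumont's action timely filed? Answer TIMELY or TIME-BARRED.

The claim accrued on 9 June 2011, when the wrongful act occurred.
Adding the 8 months base period to 9 June 2011 gives a deadline of 9 February 2012, before any tolling.
The period was tolled for 272 days by the written tolling agreement (8 September 2011 to 6 June 2012), pushing the deadline to 7 November 2012.
None of the other events listed affects the running of the period under the stated rules.
Filing on 16 January 2013 missed the 7 November 2012 deadline — the action is time-barred.

TIME-BARRED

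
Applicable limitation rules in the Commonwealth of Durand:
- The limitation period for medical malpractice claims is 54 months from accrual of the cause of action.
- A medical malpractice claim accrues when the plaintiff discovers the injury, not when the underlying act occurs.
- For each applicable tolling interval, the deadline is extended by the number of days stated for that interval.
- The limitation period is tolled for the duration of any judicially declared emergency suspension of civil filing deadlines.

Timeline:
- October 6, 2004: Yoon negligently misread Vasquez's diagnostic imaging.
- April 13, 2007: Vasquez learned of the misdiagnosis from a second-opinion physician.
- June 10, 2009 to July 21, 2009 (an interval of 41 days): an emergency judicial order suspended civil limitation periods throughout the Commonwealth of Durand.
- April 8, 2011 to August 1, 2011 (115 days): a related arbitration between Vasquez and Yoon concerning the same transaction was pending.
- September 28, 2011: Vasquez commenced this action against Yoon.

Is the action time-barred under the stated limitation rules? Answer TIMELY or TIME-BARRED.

Under the discovery rule, the claim accrued on April 13, 2007, when Vasquez discovered the injury — not on the October 6, 2004 date of the underlying act.
The untolled deadline — 54 months after April 13, 2007 — is October 13, 2011.
The period was tolled for 41 days by the emergency suspension of filing deadlines (June 10, 2009 to July 21, 2009), pushing the deadline to November 23, 2011.
No stated provision tolls the period for a pending arbitration, so the interval from April 8, 2011 to August 1, 2011 has no effect on the deadline.
Filing on September 28, 2011 beat the November 23, 2011 deadline — the action is timely.

TIMELY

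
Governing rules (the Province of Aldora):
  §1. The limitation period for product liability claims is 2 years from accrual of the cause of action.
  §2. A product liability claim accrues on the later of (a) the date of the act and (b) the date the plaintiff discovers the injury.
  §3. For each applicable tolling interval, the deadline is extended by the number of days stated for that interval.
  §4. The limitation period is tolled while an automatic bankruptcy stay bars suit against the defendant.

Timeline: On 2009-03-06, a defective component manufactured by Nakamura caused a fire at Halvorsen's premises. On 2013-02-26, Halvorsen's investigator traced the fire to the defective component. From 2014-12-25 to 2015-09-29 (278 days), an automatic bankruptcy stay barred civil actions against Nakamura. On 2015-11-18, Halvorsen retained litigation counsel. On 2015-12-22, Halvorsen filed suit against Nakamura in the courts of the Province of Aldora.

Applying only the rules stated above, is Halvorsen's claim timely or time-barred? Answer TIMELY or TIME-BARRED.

TIME-BARRED

Because discovery on 2013-02-26 post-dates the 2009-03-06 act, accrual under the later-of rule falls on 2013-02-26.
The untolled deadline — 2 years after 2013-02-26 — is 2015-02-26.
The period was tolled for 278 days by the automatic bankruptcy stay (2014-12-25 to 2015-09-29), pushing the deadline to 2015-12-01.
Nothing else in the chronology tolls or restarts the period.
Filing on 2015-12-22 missed the 2015-12-01 deadline — the action is time-barred.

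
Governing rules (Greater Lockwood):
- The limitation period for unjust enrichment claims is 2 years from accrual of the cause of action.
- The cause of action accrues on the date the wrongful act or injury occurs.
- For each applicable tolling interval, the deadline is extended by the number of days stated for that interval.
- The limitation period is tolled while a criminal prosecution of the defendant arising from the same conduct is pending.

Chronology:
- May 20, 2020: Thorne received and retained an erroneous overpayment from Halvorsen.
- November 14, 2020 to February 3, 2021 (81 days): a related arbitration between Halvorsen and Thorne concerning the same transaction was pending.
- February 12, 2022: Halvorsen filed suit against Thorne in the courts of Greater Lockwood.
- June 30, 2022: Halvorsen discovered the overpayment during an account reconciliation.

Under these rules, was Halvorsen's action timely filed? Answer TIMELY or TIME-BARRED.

Because the rule ties accrual to occurrence, the claim accrued on May 20, 2020, not on the June 30, 2022 discovery date.
The untolled deadline — 2 years after May 20, 2020 — is May 20, 2022.
No stated provision tolls the period for a pending arbitration, so the interval from November 14, 2020 to February 3, 2021 has no effect on the deadline.
The February 12, 2022 filing precedes the May 20, 2022 deadline; the claim is timely.

TIMELY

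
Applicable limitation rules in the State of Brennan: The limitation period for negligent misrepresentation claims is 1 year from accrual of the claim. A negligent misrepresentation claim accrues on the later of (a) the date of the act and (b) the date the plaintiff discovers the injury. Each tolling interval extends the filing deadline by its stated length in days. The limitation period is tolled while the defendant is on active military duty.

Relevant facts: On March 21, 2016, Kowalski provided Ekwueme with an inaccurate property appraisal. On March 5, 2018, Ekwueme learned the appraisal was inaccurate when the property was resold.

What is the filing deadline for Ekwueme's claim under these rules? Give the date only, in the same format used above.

Because discovery on March 5, 2018 post-dates the March 21, 2016 act, accrual under the later-of rule falls on March 5, 2018.
The untolled deadline — 1 year after March 5, 2018 — is March 5, 2019.

March 5, 2019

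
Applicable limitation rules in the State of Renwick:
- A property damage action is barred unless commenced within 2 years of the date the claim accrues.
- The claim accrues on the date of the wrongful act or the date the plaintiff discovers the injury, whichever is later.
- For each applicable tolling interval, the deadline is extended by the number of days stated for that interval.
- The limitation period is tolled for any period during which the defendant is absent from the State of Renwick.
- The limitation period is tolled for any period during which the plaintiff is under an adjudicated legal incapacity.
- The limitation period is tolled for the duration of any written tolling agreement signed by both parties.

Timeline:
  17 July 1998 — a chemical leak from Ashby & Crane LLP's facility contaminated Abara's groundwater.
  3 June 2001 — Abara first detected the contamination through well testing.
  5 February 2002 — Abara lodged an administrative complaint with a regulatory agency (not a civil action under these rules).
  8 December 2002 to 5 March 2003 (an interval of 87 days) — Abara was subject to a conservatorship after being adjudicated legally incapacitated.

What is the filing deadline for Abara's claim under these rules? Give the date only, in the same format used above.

29 August 2003

Taking the later of the act (17 July 1998) and discovery (3 June 2001), the claim accrued on 3 June 2001.
2 years from 3 June 2001 is 3 June 2003.
The period was tolled for 87 days by the plaintiff's legal incapacity (8 December 2002 to 5 March 2003), pushing the deadline to 29 August 2003.
The other events in the timeline have no effect on the limitation period under the stated rules.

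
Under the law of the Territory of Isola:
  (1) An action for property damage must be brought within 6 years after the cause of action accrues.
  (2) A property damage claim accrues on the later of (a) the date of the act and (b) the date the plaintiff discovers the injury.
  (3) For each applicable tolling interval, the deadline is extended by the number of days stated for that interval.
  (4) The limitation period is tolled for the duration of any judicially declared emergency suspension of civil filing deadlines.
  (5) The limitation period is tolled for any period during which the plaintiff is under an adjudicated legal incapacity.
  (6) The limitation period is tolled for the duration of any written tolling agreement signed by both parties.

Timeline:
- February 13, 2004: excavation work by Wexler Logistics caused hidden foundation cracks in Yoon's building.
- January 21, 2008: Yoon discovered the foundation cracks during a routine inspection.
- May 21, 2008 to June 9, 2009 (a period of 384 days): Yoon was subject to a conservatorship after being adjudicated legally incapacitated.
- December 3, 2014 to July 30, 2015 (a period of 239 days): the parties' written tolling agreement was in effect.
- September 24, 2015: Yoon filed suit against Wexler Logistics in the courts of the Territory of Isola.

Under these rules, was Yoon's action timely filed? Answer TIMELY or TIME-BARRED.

TIMELY

The claim accrued on January 21, 2008 — the later of the February 13, 2004 act and the January 21, 2008 discovery.
Adding the 6 years base period to January 21, 2008 gives a deadline of January 21, 2014, before any tolling.
The plaintiff's legal incapacity from May 21, 2008 to June 9, 2009 tolled the period for 384 days, extending the deadline to February 9, 2015.
The written tolling agreement from December 3, 2014 to July 30, 2015 tolled the period for 239 days, extending the deadline to October 6, 2015.
Filing on September 24, 2015 beat the October 6, 2015 deadline — the action is timely.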